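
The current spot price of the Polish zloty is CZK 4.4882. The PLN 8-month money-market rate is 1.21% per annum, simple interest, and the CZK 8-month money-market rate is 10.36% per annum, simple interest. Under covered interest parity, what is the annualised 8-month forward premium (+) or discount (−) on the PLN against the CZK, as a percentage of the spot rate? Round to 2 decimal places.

+9.08%

T = 8/12 years.
CIP forward (CZK per PLN) = 4.4882 × 1.0690667/1.0080667 = 4.7597894.
Annualised premium = (F − S)/S × (1/T) = (4.7597894 − 4.4882)/4.4882 ÷ (8/12) = 9.08%.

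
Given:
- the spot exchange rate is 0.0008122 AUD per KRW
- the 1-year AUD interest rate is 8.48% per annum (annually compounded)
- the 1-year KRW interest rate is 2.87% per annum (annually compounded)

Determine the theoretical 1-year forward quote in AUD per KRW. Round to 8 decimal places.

T = 1 year.
AUD growth factor: (1 + 0.0848)^1 = 1.084800.
KRW accumulates by (1 + 0.0287)^1 = 1.028700.
CIP: F = S · (grow AUD)/(grow KRW) = 0.0008122 × 1.084800/1.028700 = 0.0008564932 AUD per KRW.

0.00085649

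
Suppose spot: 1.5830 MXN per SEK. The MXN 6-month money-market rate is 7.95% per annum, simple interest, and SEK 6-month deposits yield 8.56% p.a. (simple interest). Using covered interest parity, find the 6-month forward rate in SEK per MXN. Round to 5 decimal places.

0.63357

T = 6/12 years.
MXN accumulates by 1 + 0.0795×6/12 = 1.039750.
Growth of 1 SEK over T: 1 + 0.0856×6/12 = 1.042800.
So F = 1.583 × 1.039750 / 1.042800 = 1.578370 (MXN/SEK).
Quoted the other way: 1/1.578370 = 0.63357 SEK per MXN.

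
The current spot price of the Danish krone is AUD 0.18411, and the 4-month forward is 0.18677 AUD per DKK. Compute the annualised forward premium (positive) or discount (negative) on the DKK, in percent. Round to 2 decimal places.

+4.33%

T = 4/12 years.
DKK trades forward at +1.44479% vs spot over the period.
Per annum: 0.0144479 / (4/12) = 0.043344 = 4.33%.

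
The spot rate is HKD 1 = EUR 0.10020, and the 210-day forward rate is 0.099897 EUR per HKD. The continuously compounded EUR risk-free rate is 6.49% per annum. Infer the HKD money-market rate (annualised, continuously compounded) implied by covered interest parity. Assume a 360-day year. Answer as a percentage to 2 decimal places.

T = 210/360 years.
F/S = 0.099897/0.1002 = 0.9969760 = (growth of EUR) / (growth of HKD).
The EUR side grows by e^(0.0649×210/360) = 1.0385841.
Hence g_HKD = 1.0417343.
r = ln(1.0417343)/(210/360) = 0.070092 → 7.01%.

7.01%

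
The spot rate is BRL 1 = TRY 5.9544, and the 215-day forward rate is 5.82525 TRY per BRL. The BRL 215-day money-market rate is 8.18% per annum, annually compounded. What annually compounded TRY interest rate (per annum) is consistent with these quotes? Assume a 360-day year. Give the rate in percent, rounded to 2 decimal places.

4.28%

T = 215/360 years.
F/S = 5.82525/5.9544 = 0.9783102 = (growth of TRY) / (growth of BRL).
BRL growth factor: (1 + 0.0818)^(215/360) = 1.0480773.
Hence g_TRY = 1.0253447.
Annualise: 1.0253447^(360/215) − 1 = 0.042799 = 4.28%.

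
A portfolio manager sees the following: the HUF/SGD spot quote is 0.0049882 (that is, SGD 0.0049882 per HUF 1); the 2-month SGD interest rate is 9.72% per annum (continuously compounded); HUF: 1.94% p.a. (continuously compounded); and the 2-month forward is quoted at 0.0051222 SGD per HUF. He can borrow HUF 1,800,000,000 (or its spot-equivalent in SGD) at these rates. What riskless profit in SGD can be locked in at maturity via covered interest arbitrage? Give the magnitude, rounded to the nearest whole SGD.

T = 2/12 years.
Invest the HUF and cover forward: 1,800,000,000 × 1.003238566 × 0.0051222 = SGD 9,249,819.45.
Convert at spot and invest in SGD: 1,800,000,000 × 0.0049882 × 1.016331931 = SGD 9,125,400.49.
The quoted forward overvalues HUF, so borrow SGD, buy HUF at spot, deposit the HUF at 1.94%, and sell the proceeds forward at 0.0051222.
The gap between the two covered legs is SGD 124,419.

SGD 124,419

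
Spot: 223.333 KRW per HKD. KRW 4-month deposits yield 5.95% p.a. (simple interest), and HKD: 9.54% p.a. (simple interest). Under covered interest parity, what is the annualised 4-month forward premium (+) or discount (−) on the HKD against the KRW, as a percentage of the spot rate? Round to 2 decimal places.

-3.48%

T = 4/12 years.
CIP forward (KRW per HKD) = 223.333 × 1.0198333/1.031800 = 220.742809.
(F − S)/S ÷ T = (220.742809 − 223.333)/223.333/(4/12) = -0.034794 → -3.48%.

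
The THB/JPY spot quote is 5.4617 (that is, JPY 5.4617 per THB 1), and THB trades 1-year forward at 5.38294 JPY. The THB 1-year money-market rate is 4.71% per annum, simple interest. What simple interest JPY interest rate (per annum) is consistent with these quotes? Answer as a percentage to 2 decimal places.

3.20%

T = 1 year.
CIP gives F = S · g_JPY/g_THB, so g_JPY/g_THB = 5.38294/5.4617 = 0.9855796.
The THB side grows by 1 + 0.0471×1 = 1.047100.
That pins the JPY growth at 1.0320004.
(1.0320004 − 1)/T = 0.032000, i.e. 3.20%.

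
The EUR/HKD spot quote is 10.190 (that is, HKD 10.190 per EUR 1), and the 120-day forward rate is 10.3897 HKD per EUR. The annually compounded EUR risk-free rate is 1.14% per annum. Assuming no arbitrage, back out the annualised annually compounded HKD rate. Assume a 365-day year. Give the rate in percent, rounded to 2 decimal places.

T = 120/365 years.
By CIP, F/S equals the HKD-to-EUR growth ratio: 10.3897/10.19 = 1.0195976.
EUR growth factor: (1 + 0.0114)^(120/365) = 1.0037337.
That pins the HKD growth at 1.0234045.
Annualise: 1.0234045^(365/120) − 1 = 0.072903 = 7.29%.

7.29%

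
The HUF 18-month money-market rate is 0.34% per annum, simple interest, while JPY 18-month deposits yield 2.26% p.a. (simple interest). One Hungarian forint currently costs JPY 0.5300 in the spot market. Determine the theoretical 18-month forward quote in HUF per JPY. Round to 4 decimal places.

T = 18/12 years.
JPY accumulates by 1 + 0.0226×18/12 = 1.033900.
HUF growth factor: 1 + 0.0034×18/12 = 1.005100.
So F = 0.53 × 1.033900 / 1.005100 = 0.5451865 (JPY/HUF).
Invert for HUF per JPY: 1 / 0.5451865 = 1.8342.

1.8342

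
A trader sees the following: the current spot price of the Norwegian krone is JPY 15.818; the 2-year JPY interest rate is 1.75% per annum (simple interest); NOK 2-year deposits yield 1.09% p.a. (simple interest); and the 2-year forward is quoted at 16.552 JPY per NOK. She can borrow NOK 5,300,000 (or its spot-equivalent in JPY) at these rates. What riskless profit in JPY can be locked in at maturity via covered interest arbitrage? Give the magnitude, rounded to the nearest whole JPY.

T = 2 years.
Route A — deposit NOK, sell forward: 5,300,000 × 1.021800 × 16.552 = JPY 89,638,018.08.
Route B — convert at spot, deposit JPY: 5,300,000 × 15.818 × 1.035000 = JPY 86,769,639.00.
The quoted forward overvalues NOK, so borrow JPY, buy NOK at spot, deposit the NOK at 1.09%, and sell the proceeds forward at 16.552.
Arbitrage profit = |89,638,018.08 − 86,769,639.00| = JPY 2,868,379.

JPY 2,868,379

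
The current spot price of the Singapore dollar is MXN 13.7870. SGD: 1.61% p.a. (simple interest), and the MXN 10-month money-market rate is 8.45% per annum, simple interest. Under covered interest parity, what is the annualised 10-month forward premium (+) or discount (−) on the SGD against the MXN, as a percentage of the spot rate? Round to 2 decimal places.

+6.75%

T = 10/12 years.
No-arbitrage forward: 13.787 × 1.0704167 / 1.0134167 = 14.5624550 MXN/SGD.
(F − S)/S ÷ T = (14.5624550 − 13.787)/13.787/(10/12) = 0.067494 → 6.75%.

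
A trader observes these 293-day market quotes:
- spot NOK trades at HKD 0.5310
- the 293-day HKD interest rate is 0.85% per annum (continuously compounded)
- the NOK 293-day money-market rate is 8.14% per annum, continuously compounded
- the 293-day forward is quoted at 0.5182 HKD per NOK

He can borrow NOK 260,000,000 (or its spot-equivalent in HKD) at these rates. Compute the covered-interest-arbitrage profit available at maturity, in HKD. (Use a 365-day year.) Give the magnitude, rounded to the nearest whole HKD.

HKD 4,824,553

T = 293/365 years.
Keep in NOK, deliver into the forward: 260,000,000·1.06752513734·0.5182 = HKD 143,829,796.80.
Swap to HKD now, deposit: 260,000,000·0.5310·1.00684661933 = HKD 139,005,244.26.
The quoted forward overvalues NOK, so borrow HKD, buy NOK at spot, deposit the NOK at 8.14%, and sell the proceeds forward at 0.5182.
The gap between the two covered legs is HKD 4,824,553.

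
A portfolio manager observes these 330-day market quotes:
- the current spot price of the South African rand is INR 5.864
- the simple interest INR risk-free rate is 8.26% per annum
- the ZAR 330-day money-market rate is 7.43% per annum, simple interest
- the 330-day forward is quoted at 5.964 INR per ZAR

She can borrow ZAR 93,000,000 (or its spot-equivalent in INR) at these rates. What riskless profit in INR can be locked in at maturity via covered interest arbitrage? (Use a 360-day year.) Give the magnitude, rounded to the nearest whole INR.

INR 5,784,188

T = 330/360 years.
Invest the ZAR and cover forward: 93,000,000 × 1.06810833333 × 5.964 = INR 592,428,423.30.
Convert at spot and invest in INR: 93,000,000 × 5.864 × 1.07571666667 = INR 586,644,235.60.
The quoted forward overvalues ZAR, so borrow INR, buy ZAR at spot, deposit the ZAR at 7.43%, and sell the proceeds forward at 5.964.
Arbitrage profit = |592,428,423.30 − 586,644,235.60| = INR 5,784,188.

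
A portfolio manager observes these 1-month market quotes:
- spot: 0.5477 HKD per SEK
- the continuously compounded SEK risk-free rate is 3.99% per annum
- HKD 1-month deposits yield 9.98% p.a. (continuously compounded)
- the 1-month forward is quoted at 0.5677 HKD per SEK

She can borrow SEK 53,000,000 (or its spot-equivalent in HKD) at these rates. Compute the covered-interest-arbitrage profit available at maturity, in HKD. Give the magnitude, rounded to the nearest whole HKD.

HKD 917,786

T = 1/12 years.
Keep in SEK, deliver into the forward: 53,000,000·1.0033305339·0.5677 = HKD 30,188,309.44.
Swap to HKD now, deposit: 53,000,000·0.5477·1.0083513462 = HKD 29,270,523.71.
The quoted forward overvalues SEK, so borrow HKD, buy SEK at spot, deposit the SEK at 3.99%, and sell the proceeds forward at 0.5677.
Arbitrage profit = |30,188,309.44 − 29,270,523.71| = HKD 917,786.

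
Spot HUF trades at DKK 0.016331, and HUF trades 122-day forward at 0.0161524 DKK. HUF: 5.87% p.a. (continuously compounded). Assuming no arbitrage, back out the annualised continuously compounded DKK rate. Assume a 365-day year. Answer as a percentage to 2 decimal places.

2.58%

T = 122/365 years.
CIP gives F = S · g_DKK/g_HUF, so g_DKK/g_HUF = 0.0161524/0.016331 = 0.9890637.
HUF growth factor: e^(0.0587×122/365) = 1.019814.
So the DKK growth factor = 1.008661.
r = ln(1.008661)/(122/365) = 0.025800 → 2.58%.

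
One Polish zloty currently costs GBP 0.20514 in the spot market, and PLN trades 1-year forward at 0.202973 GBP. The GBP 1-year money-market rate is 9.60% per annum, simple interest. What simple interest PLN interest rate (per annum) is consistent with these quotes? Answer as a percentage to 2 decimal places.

10.77%

T = 1 year.
CIP gives F = S · g_GBP/g_PLN, so g_GBP/g_PLN = 0.202973/0.20514 = 0.9894365.
GBP growth factor: 1 + 0.0960×1 = 1.096000.
So the PLN growth factor = 1.1077012.
r = (1.1077012 − 1)/1 = 0.107701 → 10.77%.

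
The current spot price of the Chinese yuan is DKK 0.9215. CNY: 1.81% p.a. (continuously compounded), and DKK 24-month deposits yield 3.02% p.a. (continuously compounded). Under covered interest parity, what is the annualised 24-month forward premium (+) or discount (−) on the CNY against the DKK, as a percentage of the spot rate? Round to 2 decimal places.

+1.22%

T = 2 years.
F = S · g_DKK/g_CNY = 0.9215 × 1.0622614/1.0368632 = 0.9440724.
(F − S)/S ÷ T = (0.9440724 − 0.9215)/0.9215/2 = 0.012248 → 1.22%.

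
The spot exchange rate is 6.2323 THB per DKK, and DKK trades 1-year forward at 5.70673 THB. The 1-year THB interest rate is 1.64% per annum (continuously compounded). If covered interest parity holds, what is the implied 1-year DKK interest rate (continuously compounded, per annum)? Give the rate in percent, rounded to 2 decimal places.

10.45%

T = 1 year.
By CIP, F/S equals the THB-to-DKK growth ratio: 5.70673/6.2323 = 0.9156700.
THB growth factor: e^(0.0164×1) = 1.0165352.
Hence g_DKK = 1.1101545.
Take logs: ln 1.1101545 / 1 = 0.104499, so 10.45%.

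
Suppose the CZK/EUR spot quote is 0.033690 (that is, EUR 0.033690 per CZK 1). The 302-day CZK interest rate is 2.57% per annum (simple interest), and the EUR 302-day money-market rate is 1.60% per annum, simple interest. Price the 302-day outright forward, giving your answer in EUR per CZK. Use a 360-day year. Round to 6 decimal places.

T = 302/360 years.
Growth of 1 EUR over T: 1 + 0.0160×302/360 = 1.0134222.
Growth of 1 CZK over T: 1 + 0.0257×302/360 = 1.0215594.
So F = 0.03369 × 1.0134222 / 1.0215594 = 0.03342164 (EUR/CZK).

0.033422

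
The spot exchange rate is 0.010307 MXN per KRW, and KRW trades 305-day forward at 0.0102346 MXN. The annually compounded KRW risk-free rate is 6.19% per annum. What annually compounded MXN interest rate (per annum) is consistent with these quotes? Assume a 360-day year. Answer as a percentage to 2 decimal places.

5.31%

T = 305/360 years.
F/S = 0.0102346/0.010307 = 0.9929756 = (growth of MXN) / (growth of KRW).
KRW growth factor: (1 + 0.0619)^(305/360) = 1.0522008.
Hence g_MXN = 1.0448097.
Annualise: 1.0448097^(360/305) − 1 = 0.053101 = 5.31%.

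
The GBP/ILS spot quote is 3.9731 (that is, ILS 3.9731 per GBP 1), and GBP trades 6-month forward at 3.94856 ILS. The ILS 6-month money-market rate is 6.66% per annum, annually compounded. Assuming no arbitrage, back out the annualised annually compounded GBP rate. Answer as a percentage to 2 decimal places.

T = 6/12 years.
By CIP, F/S equals the ILS-to-GBP growth ratio: 3.94856/3.9731 = 0.9938235.
The ILS side grows by (1 + 0.0666)^(6/12) = 1.0327633.
So the GBP growth factor = 1.0391818.
Annualise: 1.0391818^(12/6) − 1 = 0.079899 = 7.99%.

7.99%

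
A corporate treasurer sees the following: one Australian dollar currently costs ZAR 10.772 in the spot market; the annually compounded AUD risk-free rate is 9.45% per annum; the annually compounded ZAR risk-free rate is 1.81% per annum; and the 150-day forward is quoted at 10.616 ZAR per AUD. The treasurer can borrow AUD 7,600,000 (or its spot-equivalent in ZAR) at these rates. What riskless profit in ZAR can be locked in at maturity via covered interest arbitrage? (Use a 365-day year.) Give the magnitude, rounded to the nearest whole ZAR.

ZAR 1,258,886

T = 150/365 years.
Invest the AUD and cover forward: 7,600,000 × 1.0378057395 × 10.616 = ZAR 83,731,827.55.
Convert at spot and invest in ZAR: 7,600,000 × 10.772 × 1.0073990794 = ZAR 82,472,941.91.
The quoted forward overvalues AUD, so borrow ZAR, buy AUD at spot, deposit the AUD at 9.45%, and sell the proceeds forward at 10.616.
The gap between the two covered legs is ZAR 1,258,886.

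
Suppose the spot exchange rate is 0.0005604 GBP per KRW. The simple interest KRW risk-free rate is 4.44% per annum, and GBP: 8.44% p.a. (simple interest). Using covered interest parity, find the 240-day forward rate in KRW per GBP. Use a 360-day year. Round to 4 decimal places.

1739.3895

T = 240/360 years.
GBP accumulates by 1 + 0.0844×240/360 = 1.0562666667.
KRW accumulates by 1 + 0.0444×240/360 = 1.029600.
CIP: F = S · (grow GBP)/(grow KRW) = 0.0005604 × 1.0562666667/1.029600 = 0.0005749143745 GBP per KRW.
Quoted the other way: 1/0.0005749143745 = 1739.3895 KRW per GBP.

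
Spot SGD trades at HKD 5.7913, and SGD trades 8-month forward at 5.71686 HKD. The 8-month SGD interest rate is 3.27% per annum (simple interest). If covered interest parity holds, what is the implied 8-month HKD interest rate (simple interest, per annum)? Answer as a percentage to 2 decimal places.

1.30%

T = 8/12 years.
CIP gives F = S · g_HKD/g_SGD, so g_HKD/g_SGD = 5.71686/5.7913 = 0.9871462.
SGD growth factor: 1 + 0.0327×8/12 = 1.021800.
Hence g_HKD = 1.008666.
(1.008666 − 1)/T = 0.012999, i.e. 1.30%.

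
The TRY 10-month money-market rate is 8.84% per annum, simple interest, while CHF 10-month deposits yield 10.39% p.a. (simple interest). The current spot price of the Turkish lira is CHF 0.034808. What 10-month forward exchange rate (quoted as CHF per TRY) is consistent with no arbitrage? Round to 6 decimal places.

0.035227

T = 10/12 years.
Growth of 1 CHF over T: 1 + 0.1039×10/12 = 1.0865833.
TRY accumulates by 1 + 0.0884×10/12 = 1.0736667.
Forward (CHF per TRY) = 0.034808 × 1.0865833 / 1.0736667 = 0.03522675.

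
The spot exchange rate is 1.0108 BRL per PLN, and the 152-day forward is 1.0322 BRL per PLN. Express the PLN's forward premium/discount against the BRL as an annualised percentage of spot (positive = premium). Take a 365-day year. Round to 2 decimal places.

T = 152/365 years.
Period premium: (1.0322 − 1.0108)/1.0108 = 0.0211713.
Annualise by dividing by T: 0.0211713 / (152/365) = 0.050839 → 5.08%.

+5.08%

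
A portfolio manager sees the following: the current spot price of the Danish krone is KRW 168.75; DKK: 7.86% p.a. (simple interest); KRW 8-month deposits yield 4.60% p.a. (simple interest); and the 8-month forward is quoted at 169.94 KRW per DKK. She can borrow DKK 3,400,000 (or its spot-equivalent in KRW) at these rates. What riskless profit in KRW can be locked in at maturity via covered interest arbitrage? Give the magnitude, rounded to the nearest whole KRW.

KRW 16,727,510

T = 8/12 years.
Route A — deposit DKK, sell forward: 3,400,000 × 1.052400 × 169.94 = KRW 608,072,510.40.
Route B — convert at spot, deposit KRW: 3,400,000 × 168.75 × 1.03066666667 = KRW 591,345,000.00.
The quoted forward overvalues DKK, so borrow KRW, buy DKK at spot, deposit the DKK at 7.86%, and sell the proceeds forward at 169.94.
Arbitrage profit = |608,072,510.40 − 591,345,000.00| = KRW 16,727,510.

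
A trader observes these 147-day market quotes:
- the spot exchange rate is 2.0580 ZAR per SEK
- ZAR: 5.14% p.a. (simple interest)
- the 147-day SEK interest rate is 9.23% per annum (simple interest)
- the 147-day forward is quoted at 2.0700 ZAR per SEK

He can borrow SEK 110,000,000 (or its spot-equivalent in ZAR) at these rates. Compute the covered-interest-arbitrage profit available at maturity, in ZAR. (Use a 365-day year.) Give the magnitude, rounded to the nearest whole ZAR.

ZAR 5,098,012

T = 147/365 years.
Route A — deposit SEK, sell forward: 110,000,000 × 1.03717287671 × 2.0700 = ZAR 236,164,264.03.
Route B — convert at spot, deposit ZAR: 110,000,000 × 2.0580 × 1.02070082192 = ZAR 231,066,252.07.
The quoted forward overvalues SEK, so borrow ZAR, buy SEK at spot, deposit the SEK at 9.23%, and sell the proceeds forward at 2.0700.
Arbitrage profit = |236,164,264.03 − 231,066,252.07| = ZAR 5,098,012.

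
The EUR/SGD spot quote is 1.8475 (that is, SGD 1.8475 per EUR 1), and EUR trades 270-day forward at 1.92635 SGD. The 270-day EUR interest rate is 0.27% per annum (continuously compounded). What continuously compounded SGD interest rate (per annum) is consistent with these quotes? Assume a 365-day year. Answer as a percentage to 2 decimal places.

T = 270/365 years.
By CIP, F/S equals the SGD-to-EUR growth ratio: 1.92635/1.8475 = 1.0426793.
The EUR side grows by e^(0.0027×270/365) = 1.0019993.
That pins the SGD growth at 1.0447639.
Take logs: ln 1.0447639 / (270/365) = 0.059199, so 5.92%.

5.92%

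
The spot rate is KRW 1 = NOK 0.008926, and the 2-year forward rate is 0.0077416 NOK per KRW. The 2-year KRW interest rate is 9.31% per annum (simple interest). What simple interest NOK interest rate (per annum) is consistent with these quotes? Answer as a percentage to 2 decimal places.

T = 2 years.
CIP gives F = S · g_NOK/g_KRW, so g_NOK/g_KRW = 0.0077416/0.008926 = 0.8673090.
KRW growth factor: 1 + 0.0931×2 = 1.186200.
That pins the NOK growth at 1.0288019.
(1.0288019 − 1)/T = 0.014401, i.e. 1.44%.

1.44%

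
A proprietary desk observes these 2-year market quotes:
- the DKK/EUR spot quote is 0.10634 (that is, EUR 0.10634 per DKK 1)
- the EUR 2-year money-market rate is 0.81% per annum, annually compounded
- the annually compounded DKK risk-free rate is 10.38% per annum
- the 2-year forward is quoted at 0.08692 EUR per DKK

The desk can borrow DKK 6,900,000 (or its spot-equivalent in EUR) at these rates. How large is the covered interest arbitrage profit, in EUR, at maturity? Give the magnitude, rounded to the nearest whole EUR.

T = 2 years.
Route A — deposit DKK, sell forward: 6,900,000 × 1.21837444 × 0.08692 = EUR 730,717.63.
Route B — convert at spot, deposit EUR: 6,900,000 × 0.10634 × 1.01626561 = EUR 745,680.83.
The quoted forward undervalues DKK, so borrow DKK, convert to EUR at spot, deposit the EUR at 0.81%, and buy DKK forward at 0.08692 to cover the loan.
The gap between the two covered legs is EUR 14,963.

EUR 14,963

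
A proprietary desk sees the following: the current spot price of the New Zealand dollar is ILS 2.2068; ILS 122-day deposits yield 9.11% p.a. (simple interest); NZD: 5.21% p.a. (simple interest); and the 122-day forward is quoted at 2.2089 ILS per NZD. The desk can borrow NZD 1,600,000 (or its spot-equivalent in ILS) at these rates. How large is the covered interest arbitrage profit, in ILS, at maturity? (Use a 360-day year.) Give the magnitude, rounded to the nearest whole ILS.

T = 122/360 years.
Keep in NZD, deliver into the forward: 1,600,000·1.017656111·2.2089 = ILS 3,596,640.93.
Swap to ILS now, deposit: 1,600,000·2.2068·1.030872778 = ILS 3,639,888.07.
The quoted forward undervalues NZD, so borrow NZD, convert to ILS at spot, deposit the ILS at 9.11%, and buy NZD forward at 2.2089 to cover the loan.
The gap between the two covered legs is ILS 43,247.

ILS 43,247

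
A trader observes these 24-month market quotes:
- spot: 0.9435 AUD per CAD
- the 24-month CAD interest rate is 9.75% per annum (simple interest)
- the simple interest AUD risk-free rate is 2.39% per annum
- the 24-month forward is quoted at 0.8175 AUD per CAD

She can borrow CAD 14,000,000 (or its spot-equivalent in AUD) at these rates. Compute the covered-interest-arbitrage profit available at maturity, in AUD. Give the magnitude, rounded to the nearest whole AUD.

AUD 163,615

T = 2 years.
Route A — deposit CAD, sell forward: 14,000,000 × 1.195000 × 0.8175 = AUD 13,676,775.00.
Route B — convert at spot, deposit AUD: 14,000,000 × 0.9435 × 1.047800 = AUD 13,840,390.20.
The quoted forward undervalues CAD, so borrow CAD, convert to AUD at spot, deposit the AUD at 2.39%, and buy CAD forward at 0.8175 to cover the loan.
Arbitrage profit = |13,676,775.00 − 13,840,390.20| = AUD 163,615.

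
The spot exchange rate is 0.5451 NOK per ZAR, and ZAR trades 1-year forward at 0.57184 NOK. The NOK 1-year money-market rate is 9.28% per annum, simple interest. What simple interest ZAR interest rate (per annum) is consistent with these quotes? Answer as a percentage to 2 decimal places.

4.17%

T = 1 year.
CIP gives F = S · g_NOK/g_ZAR, so g_NOK/g_ZAR = 0.57184/0.5451 = 1.0490552.
NOK growth factor: 1 + 0.0928×1 = 1.092800.
That pins the ZAR growth at 1.0416992.
(1.0416992 − 1)/T = 0.041699, i.e. 4.17%.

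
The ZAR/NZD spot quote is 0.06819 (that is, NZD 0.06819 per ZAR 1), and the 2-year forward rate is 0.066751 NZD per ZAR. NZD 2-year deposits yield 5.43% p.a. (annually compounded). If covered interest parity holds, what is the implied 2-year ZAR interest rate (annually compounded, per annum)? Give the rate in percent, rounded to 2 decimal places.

T = 2 years.
CIP gives F = S · g_NZD/g_ZAR, so g_NZD/g_ZAR = 0.066751/0.06819 = 0.9788972.
NZD growth factor: (1 + 0.0543)^2 = 1.1115485.
Hence g_ZAR = 1.135511.
Annualise: 1.135511^(1/2) − 1 = 0.065604 = 6.56%.

6.56%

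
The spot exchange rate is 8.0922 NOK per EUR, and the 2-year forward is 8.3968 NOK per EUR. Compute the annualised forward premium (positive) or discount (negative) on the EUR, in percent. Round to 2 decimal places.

+1.88%

T = 2 years.
EUR trades forward at +3.76412% vs spot over the period.
Annualise by dividing by T: 0.0376412 / 2 = 0.018821 → 1.88%.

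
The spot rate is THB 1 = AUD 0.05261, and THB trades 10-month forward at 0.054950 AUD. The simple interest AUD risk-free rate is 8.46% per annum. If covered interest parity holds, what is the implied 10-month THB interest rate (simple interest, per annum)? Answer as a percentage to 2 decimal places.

T = 10/12 years.
By CIP, F/S equals the AUD-to-THB growth ratio: 0.05495/0.05261 = 1.0444782.
AUD growth factor: 1 + 0.0846×10/12 = 1.070500.
That pins the THB growth at 1.0249137.
r = (1.0249137 − 1)/(10/12) = 0.029896 → 2.99%.

2.99%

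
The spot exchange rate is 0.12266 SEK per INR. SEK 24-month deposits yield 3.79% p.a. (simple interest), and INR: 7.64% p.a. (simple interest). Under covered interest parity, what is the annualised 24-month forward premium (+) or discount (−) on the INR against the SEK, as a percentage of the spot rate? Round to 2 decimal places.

T = 2 years.
F = S · g_SEK/g_INR = 0.12266 × 1.075800/1.152800 = 0.11446706.
Annualised premium = (F − S)/S × (1/T) = (0.11446706 − 0.12266)/0.12266 ÷ 2 = -3.34%.

-3.34%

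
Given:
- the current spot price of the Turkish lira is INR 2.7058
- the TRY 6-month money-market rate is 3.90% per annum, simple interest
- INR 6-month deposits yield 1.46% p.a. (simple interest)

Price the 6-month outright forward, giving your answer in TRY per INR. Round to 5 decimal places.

T = 6/12 years.
INR growth factor: 1 + 0.0146×6/12 = 1.007300.
Growth of 1 TRY over T: 1 + 0.0390×6/12 = 1.019500.
Forward (INR per TRY) = 2.7058 × 1.007300 / 1.019500 = 2.673421.
Quoted the other way: 1/2.673421 = 0.37405 TRY per INR.

0.37405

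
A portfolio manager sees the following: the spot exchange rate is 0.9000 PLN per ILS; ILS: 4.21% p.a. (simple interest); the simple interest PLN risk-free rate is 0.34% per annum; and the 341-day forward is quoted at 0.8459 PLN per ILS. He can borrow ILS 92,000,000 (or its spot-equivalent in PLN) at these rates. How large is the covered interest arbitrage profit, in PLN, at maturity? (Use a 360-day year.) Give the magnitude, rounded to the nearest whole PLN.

PLN 2,140,440

T = 341/360 years.
Keep in ILS, deliver into the forward: 92,000,000·1.0398780556·0.8459 = PLN 80,926,221.95.
Swap to PLN now, deposit: 92,000,000·0.9000·1.0032205556 = PLN 83,066,662.00.
The quoted forward undervalues ILS, so borrow ILS, convert to PLN at spot, deposit the PLN at 0.34%, and buy ILS forward at 0.8459 to cover the loan.
Arbitrage profit = |80,926,221.95 − 83,066,662.00| = PLN 2,140,440.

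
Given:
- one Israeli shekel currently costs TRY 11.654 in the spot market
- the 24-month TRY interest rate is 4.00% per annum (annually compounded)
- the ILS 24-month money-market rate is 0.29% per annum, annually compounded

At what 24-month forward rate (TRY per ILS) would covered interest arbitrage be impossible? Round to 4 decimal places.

T = 2 years.
TRY accumulates by (1 + 0.0400)^2 = 1.081600.
Growth of 1 ILS over T: (1 + 0.0029)^2 = 1.00580841.
So F = 11.654 × 1.081600 / 1.00580841 = 12.532174 (TRY/ILS).

12.5322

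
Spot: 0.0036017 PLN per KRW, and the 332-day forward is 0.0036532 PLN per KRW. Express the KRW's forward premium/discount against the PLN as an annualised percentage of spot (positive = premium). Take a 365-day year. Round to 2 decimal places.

+1.57%

T = 332/365 years.
(F − S)/S = (0.0036532 − 0.0036017)/0.0036017 = 0.0142988.
Per annum: 0.0142988 / (332/365) = 0.015720 = 1.57%.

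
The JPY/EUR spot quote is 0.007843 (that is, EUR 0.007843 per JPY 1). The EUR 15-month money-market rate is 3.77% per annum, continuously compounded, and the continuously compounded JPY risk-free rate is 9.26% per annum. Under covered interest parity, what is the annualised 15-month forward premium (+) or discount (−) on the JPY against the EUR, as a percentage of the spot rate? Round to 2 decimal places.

-5.31%

T = 15/12 years.
CIP forward (EUR per JPY) = 0.007843 × 1.048253/1.1227152 = 0.007322826.
Annualised premium = (F − S)/S × (1/T) = (0.007322826 − 0.007843)/0.007843 ÷ (15/12) = -5.31%.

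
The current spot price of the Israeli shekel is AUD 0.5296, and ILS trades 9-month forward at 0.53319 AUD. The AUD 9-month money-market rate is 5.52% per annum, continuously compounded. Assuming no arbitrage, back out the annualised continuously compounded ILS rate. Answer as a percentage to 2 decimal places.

4.62%

T = 9/12 years.
F/S = 0.53319/0.5296 = 1.0067787 = (growth of AUD) / (growth of ILS).
The AUD side grows by e^(0.0552×9/12) = 1.0422689.
So the ILS growth factor = 1.0352512.
Take logs: ln 1.0352512 / (9/12) = 0.046192, so 4.62%.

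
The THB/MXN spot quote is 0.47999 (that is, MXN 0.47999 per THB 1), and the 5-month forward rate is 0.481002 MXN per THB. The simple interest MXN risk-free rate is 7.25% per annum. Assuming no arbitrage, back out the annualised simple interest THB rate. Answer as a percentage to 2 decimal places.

6.73%

T = 5/12 years.
F/S = 0.481002/0.47999 = 1.0021084 = (growth of MXN) / (growth of THB).
The MXN side grows by 1 + 0.0725×5/12 = 1.0302083.
That pins the THB growth at 1.0280408.
(1.0280408 − 1)/T = 0.067298, i.e. 6.73%.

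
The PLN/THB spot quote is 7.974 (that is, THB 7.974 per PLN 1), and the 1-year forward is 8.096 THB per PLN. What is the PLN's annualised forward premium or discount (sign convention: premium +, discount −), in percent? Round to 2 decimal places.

T = 1 year.
(F − S)/S = (8.096 − 7.974)/7.974 = 0.0152997.
×(1/T) gives 1.53% p.a.

+1.53%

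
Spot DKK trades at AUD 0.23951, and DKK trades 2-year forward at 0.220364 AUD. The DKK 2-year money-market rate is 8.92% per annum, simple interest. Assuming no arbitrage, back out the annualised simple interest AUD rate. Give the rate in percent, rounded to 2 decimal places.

T = 2 years.
CIP gives F = S · g_AUD/g_DKK, so g_AUD/g_DKK = 0.220364/0.23951 = 0.9200618.
DKK growth factor: 1 + 0.0892×2 = 1.178400.
That pins the AUD growth at 1.0842008.
r = (1.0842008 − 1)/2 = 0.042100 → 4.21%.

4.21%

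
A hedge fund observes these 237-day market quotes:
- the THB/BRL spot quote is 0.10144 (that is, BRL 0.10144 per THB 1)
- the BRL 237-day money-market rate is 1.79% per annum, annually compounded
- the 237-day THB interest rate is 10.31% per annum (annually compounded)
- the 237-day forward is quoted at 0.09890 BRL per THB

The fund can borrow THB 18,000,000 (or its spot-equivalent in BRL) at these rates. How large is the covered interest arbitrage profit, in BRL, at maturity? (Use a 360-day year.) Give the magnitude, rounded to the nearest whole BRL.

BRL 51,622

T = 237/360 years.
Keep in THB, deliver into the forward: 18,000,000·1.066730712·0.09890 = BRL 1,898,994.01.
Swap to BRL now, deposit: 18,000,000·0.10144·1.011748417 = BRL 1,847,371.67.
The quoted forward overvalues THB, so borrow BRL, buy THB at spot, deposit the THB at 10.31%, and sell the proceeds forward at 0.09890.
Arbitrage profit = |1,898,994.01 − 1,847,371.67| = BRL 51,622.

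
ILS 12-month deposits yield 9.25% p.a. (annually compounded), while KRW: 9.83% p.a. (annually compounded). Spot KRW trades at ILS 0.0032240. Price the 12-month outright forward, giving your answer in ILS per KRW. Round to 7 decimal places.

0.0032070

T = 1 year.
ILS growth factor: (1 + 0.0925)^1 = 1.092500.
Growth of 1 KRW over T: (1 + 0.0983)^1 = 1.098300.
So F = 0.003224 × 1.092500 / 1.098300 = 0.003206974 (ILS/KRW).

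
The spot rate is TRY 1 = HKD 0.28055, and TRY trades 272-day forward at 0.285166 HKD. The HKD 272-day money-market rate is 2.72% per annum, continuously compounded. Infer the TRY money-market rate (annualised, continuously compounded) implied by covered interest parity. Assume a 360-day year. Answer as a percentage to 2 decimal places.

0.56%

T = 272/360 years.
F/S = 0.285166/0.28055 = 1.0164534 = (growth of HKD) / (growth of TRY).
HKD growth factor: e^(0.0272×272/360) = 1.0207637.
That pins the TRY growth at 1.0042405.
r = ln(1.0042405)/(272/360) = 0.005601 → 0.56%.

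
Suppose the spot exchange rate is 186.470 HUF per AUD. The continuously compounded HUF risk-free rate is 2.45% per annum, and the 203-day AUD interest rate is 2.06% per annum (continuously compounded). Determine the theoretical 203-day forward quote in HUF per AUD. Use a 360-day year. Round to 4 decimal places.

186.8805

T = 203/360 years.
HUF growth factor: e^(0.0245×203/360) = 1.01391115.
AUD accumulates by e^(0.0206×203/360) = 1.01168384.
Forward (HUF per AUD) = 186.47 × 1.01391115 / 1.01168384 = 186.880530.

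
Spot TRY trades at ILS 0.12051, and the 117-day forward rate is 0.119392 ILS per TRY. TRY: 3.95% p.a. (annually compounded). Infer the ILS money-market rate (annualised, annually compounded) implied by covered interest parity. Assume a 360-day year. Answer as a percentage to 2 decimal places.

T = 117/360 years.
By CIP, F/S equals the ILS-to-TRY growth ratio: 0.119392/0.12051 = 0.9907228.
The TRY side grows by (1 + 0.0395)^(117/360) = 1.012670.
Hence g_ILS = 1.0032753.
r = 1.0032753^(360/117) − 1 = 0.010112 → 1.01%.

1.01%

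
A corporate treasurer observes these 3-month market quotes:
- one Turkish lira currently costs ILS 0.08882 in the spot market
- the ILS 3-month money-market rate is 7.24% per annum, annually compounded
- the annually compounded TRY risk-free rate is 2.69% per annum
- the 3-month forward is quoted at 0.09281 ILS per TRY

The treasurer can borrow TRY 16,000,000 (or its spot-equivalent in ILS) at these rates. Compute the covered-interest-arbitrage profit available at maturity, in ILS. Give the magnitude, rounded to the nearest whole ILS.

T = 3/12 years.
Route A — deposit TRY, sell forward: 16,000,000 × 1.006658207 × 0.09281 = ILS 1,494,847.17.
Route B — convert at spot, deposit ILS: 16,000,000 × 0.08882 × 1.017628359 = ILS 1,446,172.01.
The quoted forward overvalues TRY, so borrow ILS, buy TRY at spot, deposit the TRY at 2.69%, and sell the proceeds forward at 0.09281.
Arbitrage profit = |1,494,847.17 − 1,446,172.01| = ILS 48,675.

ILS 48,675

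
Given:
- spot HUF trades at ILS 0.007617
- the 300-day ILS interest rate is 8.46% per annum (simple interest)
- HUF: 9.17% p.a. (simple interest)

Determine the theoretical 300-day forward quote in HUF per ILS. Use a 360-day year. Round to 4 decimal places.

132.0109

T = 300/360 years.
Growth of 1 ILS over T: 1 + 0.0846×300/360 = 1.070500.
HUF accumulates by 1 + 0.0917×300/360 = 1.076416667.
CIP: F = S · (grow ILS)/(grow HUF) = 0.007617 × 1.070500/1.076416667 = 0.00757513215 ILS per HUF.
Invert for HUF per ILS: 1 / 0.00757513215 = 132.0109.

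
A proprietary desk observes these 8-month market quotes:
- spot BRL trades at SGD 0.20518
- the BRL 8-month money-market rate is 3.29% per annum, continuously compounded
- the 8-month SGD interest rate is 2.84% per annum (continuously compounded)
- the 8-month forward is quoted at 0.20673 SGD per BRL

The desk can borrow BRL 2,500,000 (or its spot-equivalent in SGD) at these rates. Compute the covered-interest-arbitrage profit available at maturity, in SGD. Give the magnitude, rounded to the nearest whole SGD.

T = 8/12 years.
Route A — deposit BRL, sell forward: 2,500,000 × 1.02217564 × 0.20673 = SGD 528,285.93.
Route B — convert at spot, deposit SGD: 2,500,000 × 0.20518 × 1.01911371 = SGD 522,754.38.
The quoted forward overvalues BRL, so borrow SGD, buy BRL at spot, deposit the BRL at 3.29%, and sell the proceeds forward at 0.20673.
Arbitrage profit = |528,285.93 − 522,754.38| = SGD 5,532.

SGD 5,532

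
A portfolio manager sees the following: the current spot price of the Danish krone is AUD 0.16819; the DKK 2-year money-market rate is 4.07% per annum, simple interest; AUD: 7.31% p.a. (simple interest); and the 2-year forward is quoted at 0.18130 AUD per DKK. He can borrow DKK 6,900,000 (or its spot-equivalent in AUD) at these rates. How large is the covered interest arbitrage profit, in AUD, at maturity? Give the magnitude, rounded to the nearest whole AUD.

AUD 22,621

T = 2 years.
Keep in DKK, deliver into the forward: 6,900,000·1.081400·0.18130 = AUD 1,352,798.96.
Swap to AUD now, deposit: 6,900,000·0.16819·1.146200 = AUD 1,330,177.71.
The quoted forward overvalues DKK, so borrow AUD, buy DKK at spot, deposit the DKK at 4.07%, and sell the proceeds forward at 0.18130.
Arbitrage profit = |1,352,798.96 − 1,330,177.71| = AUD 22,621.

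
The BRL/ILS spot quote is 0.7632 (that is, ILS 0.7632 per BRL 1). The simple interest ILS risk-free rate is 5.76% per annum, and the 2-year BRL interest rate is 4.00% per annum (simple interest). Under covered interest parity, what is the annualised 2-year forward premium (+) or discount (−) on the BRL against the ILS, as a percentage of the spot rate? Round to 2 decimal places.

T = 2 years.
No-arbitrage forward: 0.7632 × 1.115200 / 1.080000 = 0.7880747 ILS/BRL.
(F − S)/S ÷ T = (0.7880747 − 0.7632)/0.7632/2 = 0.016296 → 1.63%.

+1.63%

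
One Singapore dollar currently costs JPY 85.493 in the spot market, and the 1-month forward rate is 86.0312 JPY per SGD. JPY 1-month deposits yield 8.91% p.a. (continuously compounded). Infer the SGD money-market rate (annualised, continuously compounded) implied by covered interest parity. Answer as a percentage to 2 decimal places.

T = 1/12 years.
CIP gives F = S · g_JPY/g_SGD, so g_JPY/g_SGD = 86.0312/85.493 = 1.0062953.
The JPY side grows by e^(0.0891×1/12) = 1.0074526.
That pins the SGD growth at 1.0011501.
Take logs: ln 1.0011501 / (1/12) = 0.013793, so 1.38%.

1.38%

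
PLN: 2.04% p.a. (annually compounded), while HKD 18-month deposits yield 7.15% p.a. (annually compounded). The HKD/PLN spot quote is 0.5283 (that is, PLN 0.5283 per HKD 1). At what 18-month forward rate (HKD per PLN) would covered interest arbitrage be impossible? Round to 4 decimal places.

2.0368

T = 18/12 years.
Growth of 1 PLN over T: (1 + 0.0204)^(18/12) = 1.0307555.
HKD accumulates by (1 + 0.0715)^(18/12) = 1.1091448.
So F = 0.5283 × 1.0307555 / 1.1091448 = 0.4909622 (PLN/HKD).
Invert for HKD per PLN: 1 / 0.4909622 = 2.0368.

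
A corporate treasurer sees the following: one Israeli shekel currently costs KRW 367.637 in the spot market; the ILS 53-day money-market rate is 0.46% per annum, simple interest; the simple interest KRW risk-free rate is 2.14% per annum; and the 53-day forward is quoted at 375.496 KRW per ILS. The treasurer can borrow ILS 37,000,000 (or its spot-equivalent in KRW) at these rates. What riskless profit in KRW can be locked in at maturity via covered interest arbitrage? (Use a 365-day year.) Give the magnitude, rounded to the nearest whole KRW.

KRW 257,794,412

T = 53/365 years.
Route A — deposit ILS, sell forward: 37,000,000 × 1.000667945205 × 375.496 = KRW 13,902,631,997.85.
Route B — convert at spot, deposit KRW: 37,000,000 × 367.637 × 1.00310739726 = KRW 13,644,837,585.64.
The quoted forward overvalues ILS, so borrow KRW, buy ILS at spot, deposit the ILS at 0.46%, and sell the proceeds forward at 375.496.
Profit = 13,902,631,997.85 − 13,644,837,585.64 = KRW 257,794,412.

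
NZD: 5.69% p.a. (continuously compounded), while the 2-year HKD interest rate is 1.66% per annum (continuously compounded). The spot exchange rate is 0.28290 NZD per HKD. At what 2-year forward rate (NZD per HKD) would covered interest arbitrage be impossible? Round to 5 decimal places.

0.30665

T = 2 years.
Growth of 1 NZD over T: e^(0.0569×2) = 1.120528.
HKD accumulates by e^(0.0166×2) = 1.0337573.
So F = 0.2829 × 1.120528 / 1.0337573 = 0.3066458 (NZD/HKD).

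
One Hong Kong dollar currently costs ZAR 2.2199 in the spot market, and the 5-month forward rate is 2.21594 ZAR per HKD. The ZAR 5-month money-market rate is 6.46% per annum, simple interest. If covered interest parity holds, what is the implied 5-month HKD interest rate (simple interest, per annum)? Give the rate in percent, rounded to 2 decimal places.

6.90%

T = 5/12 years.
CIP gives F = S · g_ZAR/g_HKD, so g_ZAR/g_HKD = 2.21594/2.2199 = 0.9982161.
ZAR growth factor: 1 + 0.0646×5/12 = 1.0269167.
So the HKD growth factor = 1.0287519.
(1.0287519 − 1)/T = 0.069005, i.e. 6.90%.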